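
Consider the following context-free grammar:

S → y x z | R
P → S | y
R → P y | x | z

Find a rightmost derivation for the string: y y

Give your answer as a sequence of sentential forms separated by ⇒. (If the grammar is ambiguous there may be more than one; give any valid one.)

S ⇒ R ⇒ P y ⇒ y y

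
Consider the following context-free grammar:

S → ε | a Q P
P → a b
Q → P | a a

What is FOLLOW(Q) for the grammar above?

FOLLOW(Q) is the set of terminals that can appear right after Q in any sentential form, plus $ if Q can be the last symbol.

We compute FOLLOW(Q) using the standard algorithm.
FOLLOW(S) starts with {$}.
FIRST(P) = {a}
FIRST(Q) = {a}
FIRST(S) = {a, ε}
FOLLOW(P) = {$, a}
FOLLOW(Q) = {a}
FOLLOW(S) = {$}
Therefore, FOLLOW(Q) = {a}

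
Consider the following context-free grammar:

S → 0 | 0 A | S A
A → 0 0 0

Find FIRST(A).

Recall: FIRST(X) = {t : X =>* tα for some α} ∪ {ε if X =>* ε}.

We compute FIRST(A) using the standard algorithm.
FIRST(A) = {0}
FIRST(S) = {0}
Therefore, FIRST(A) = {0}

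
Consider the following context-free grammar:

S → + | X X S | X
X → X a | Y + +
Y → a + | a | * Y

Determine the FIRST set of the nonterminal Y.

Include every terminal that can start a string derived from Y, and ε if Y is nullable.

We compute FIRST(Y) using the standard algorithm.
FIRST(S) = {*, +, a}
FIRST(X) = {*, a}
FIRST(Y) = {*, a}
Therefore, FIRST(Y) = {*, a}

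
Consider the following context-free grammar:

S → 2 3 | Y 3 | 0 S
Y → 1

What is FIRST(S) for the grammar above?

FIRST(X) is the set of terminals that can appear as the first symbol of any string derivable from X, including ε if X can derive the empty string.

We compute FIRST(S) using the standard algorithm.
FIRST(S) = {0, 1, 2}
FIRST(Y) = {1}
Therefore, FIRST(S) = {0, 1, 2}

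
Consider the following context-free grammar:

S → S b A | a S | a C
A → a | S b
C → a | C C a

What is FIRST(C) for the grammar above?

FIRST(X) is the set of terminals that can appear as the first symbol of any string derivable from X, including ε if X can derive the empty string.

We compute FIRST(C) using the standard algorithm.
FIRST(A) = {a}
FIRST(C) = {a}
FIRST(S) = {a}
Therefore, FIRST(C) = {a}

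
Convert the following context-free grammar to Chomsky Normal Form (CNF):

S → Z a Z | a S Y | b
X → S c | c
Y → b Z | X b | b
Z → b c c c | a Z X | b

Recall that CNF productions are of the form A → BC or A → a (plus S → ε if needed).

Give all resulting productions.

TA → a; S → b; TC → c; X → c; TB → b; Y → b; Z → b; S → Z X0; X0 → TA Z; S → TA X1; X1 → S Y; X → S TC; Y → TB Z; Y → X TB; Z → TB X2; X2 → TC X3; X3 → TC TC; Z → TA X4; X4 → Z X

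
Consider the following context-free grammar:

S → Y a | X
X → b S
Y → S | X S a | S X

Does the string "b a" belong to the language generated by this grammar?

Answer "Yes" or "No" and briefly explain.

No - no valid derivation exists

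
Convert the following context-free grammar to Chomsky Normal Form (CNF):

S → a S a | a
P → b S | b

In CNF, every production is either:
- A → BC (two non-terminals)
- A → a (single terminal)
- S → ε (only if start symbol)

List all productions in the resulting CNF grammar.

TA → a; S → a; TB → b; P → b; S → TA X0; X0 → S TA; P → TB S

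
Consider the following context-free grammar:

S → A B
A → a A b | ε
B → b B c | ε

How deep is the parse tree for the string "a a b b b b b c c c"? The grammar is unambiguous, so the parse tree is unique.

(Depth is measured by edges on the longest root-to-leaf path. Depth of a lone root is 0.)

5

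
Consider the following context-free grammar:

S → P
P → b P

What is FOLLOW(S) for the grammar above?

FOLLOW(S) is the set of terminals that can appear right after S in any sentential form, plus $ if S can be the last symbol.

We compute FOLLOW(S) using the standard algorithm.
FOLLOW(S) starts with {$}.
FIRST(P) = {b}
FIRST(S) = {b}
FOLLOW(P) = {$}
FOLLOW(S) = {$}
Therefore, FOLLOW(S) = {$}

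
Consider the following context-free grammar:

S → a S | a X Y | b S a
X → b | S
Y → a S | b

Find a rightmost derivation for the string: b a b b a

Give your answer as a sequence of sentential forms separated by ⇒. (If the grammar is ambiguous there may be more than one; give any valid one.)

S ⇒ b S a ⇒ b a X Y a ⇒ b a X b a ⇒ b a b b a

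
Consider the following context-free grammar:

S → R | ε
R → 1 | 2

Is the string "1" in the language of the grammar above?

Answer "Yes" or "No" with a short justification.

Yes - a valid derivation exists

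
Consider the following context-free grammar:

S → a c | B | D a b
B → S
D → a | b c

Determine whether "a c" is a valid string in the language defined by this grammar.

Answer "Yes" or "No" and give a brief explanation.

Yes - a valid derivation exists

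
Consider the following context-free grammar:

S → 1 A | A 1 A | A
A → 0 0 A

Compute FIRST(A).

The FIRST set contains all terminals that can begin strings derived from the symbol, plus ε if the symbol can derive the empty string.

We compute FIRST(A) using the standard algorithm.
FIRST(A) = {0}
FIRST(S) = {0, 1}
Therefore, FIRST(A) = {0}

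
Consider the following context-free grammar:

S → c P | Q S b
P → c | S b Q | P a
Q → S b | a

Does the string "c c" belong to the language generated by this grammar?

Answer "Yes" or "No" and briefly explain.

Yes - a valid derivation exists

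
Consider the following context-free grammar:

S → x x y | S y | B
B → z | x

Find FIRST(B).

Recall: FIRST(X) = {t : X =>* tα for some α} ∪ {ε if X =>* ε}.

We compute FIRST(B) using the standard algorithm.
FIRST(B) = {x, z}
FIRST(S) = {x, z}
Therefore, FIRST(B) = {x, z}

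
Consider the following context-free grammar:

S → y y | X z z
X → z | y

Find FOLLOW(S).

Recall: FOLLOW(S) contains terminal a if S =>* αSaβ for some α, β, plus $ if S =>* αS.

We compute FOLLOW(S) using the standard algorithm.
FOLLOW(S) starts with {$}.
FIRST(S) = {y, z}
FIRST(X) = {y, z}
FOLLOW(S) = {$}
FOLLOW(X) = {z}
Therefore, FOLLOW(S) = {$}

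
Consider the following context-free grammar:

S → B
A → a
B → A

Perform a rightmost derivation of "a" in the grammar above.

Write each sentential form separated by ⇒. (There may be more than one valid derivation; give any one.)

S ⇒ B ⇒ A ⇒ a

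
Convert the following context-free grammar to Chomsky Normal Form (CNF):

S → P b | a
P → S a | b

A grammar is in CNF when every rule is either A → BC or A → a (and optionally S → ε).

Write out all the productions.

TB → b; S → a; TA → a; P → b; S → P TB; P → S TA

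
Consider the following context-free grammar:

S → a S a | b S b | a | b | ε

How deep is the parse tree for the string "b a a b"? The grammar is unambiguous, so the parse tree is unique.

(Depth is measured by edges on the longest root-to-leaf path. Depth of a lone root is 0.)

3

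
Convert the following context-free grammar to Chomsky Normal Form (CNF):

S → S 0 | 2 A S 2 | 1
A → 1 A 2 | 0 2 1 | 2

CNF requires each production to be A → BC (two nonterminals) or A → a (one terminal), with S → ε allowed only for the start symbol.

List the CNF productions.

T0 → 0; T2 → 2; S → 1; T1 → 1; A → 2; S → S T0; S → T2 X0; X0 → A X1; X1 → S T2; A → T1 X2; X2 → A T2; A → T0 X3; X3 → T2 T1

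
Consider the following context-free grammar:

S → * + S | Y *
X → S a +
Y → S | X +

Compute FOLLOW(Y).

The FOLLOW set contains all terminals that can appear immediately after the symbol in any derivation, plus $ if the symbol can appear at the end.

We compute FOLLOW(Y) using the standard algorithm.
FOLLOW(S) starts with {$}.
FIRST(S) = {*}
FIRST(X) = {*}
FIRST(Y) = {*}
FOLLOW(S) = {$, *, a}
FOLLOW(X) = {+}
FOLLOW(Y) = {*}
Therefore, FOLLOW(Y) = {*}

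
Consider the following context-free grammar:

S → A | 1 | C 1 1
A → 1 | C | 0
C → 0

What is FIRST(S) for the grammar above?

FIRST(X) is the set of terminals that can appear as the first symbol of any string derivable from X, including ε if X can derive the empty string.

We compute FIRST(S) using the standard algorithm.
FIRST(A) = {0, 1}
FIRST(C) = {0}
FIRST(S) = {0, 1}
Therefore, FIRST(S) = {0, 1}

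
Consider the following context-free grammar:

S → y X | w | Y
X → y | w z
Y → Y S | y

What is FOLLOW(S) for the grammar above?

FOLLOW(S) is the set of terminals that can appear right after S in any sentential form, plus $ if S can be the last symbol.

We compute FOLLOW(S) using the standard algorithm.
FOLLOW(S) starts with {$}.
FIRST(S) = {w, y}
FIRST(X) = {w, y}
FIRST(Y) = {y}
FOLLOW(S) = {$, w, y}
FOLLOW(X) = {$, w, y}
FOLLOW(Y) = {$, w, y}
Therefore, FOLLOW(S) = {$, w, y}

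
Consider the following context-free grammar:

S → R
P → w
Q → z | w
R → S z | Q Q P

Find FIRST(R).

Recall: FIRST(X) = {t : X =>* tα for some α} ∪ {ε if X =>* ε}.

We compute FIRST(R) using the standard algorithm.
FIRST(P) = {w}
FIRST(Q) = {w, z}
FIRST(R) = {w, z}
FIRST(S) = {w, z}
Therefore, FIRST(R) = {w, z}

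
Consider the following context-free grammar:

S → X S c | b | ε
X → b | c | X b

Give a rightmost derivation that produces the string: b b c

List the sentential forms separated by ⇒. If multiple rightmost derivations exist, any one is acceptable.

S ⇒ X S c ⇒ X b c ⇒ b b c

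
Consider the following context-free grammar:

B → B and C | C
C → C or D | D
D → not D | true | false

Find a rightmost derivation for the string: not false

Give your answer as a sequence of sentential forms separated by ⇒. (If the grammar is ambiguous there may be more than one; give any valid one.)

B ⇒ C ⇒ D ⇒ not D ⇒ not false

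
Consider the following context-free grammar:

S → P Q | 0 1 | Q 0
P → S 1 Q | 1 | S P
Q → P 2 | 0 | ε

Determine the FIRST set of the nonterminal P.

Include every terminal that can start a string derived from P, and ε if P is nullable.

We compute FIRST(P) using the standard algorithm.
FIRST(P) = {0, 1}
FIRST(Q) = {0, 1, ε}
FIRST(S) = {0, 1}
Therefore, FIRST(P) = {0, 1}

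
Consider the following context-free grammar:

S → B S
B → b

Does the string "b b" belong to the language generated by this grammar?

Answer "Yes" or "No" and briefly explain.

No - no valid derivation exists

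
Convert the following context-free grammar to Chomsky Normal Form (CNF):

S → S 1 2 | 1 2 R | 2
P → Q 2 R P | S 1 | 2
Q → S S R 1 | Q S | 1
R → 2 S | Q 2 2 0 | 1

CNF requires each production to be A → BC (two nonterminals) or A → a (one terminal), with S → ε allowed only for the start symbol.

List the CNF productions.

T1 → 1; T2 → 2; S → 2; P → 2; Q → 1; T0 → 0; R → 1; S → S X0; X0 → T1 T2; S → T1 X1; X1 → T2 R; P → Q X2; X2 → T2 X3; X3 → R P; P → S T1; Q → S X4; X4 → S X5; X5 → R T1; Q → Q S; R → T2 S; R → Q X6; X6 → T2 X7; X7 → T2 T0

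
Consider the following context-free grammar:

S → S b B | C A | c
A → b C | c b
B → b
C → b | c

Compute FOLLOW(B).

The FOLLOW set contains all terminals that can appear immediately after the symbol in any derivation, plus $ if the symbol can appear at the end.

We compute FOLLOW(B) using the standard algorithm.
FOLLOW(S) starts with {$}.
FIRST(A) = {b, c}
FIRST(B) = {b}
FIRST(C) = {b, c}
FIRST(S) = {b, c}
FOLLOW(A) = {$, b}
FOLLOW(B) = {$, b}
FOLLOW(C) = {$, b, c}
FOLLOW(S) = {$, b}
Therefore, FOLLOW(B) = {$, b}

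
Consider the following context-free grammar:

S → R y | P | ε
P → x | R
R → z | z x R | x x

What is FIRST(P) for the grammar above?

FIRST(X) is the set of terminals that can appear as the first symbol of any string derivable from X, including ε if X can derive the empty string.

We compute FIRST(P) using the standard algorithm.
FIRST(P) = {x, z}
FIRST(R) = {x, z}
FIRST(S) = {x, z, ε}
Therefore, FIRST(P) = {x, z}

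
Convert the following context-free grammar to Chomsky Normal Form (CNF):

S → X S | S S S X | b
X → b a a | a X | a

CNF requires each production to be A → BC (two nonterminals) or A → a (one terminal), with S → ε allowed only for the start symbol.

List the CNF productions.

S → b; TB → b; TA → a; X → a; S → X S; S → S X0; X0 → S X1; X1 → S X; X → TB X2; X2 → TA TA; X → TA X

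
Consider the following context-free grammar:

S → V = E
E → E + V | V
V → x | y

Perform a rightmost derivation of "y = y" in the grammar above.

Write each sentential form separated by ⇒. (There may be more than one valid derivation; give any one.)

S ⇒ V = E ⇒ V = V ⇒ V = y ⇒ y = y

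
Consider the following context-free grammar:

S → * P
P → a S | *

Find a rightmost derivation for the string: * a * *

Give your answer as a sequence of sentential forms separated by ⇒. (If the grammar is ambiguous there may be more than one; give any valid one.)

S ⇒ * P ⇒ * a S ⇒ * a * P ⇒ * a * *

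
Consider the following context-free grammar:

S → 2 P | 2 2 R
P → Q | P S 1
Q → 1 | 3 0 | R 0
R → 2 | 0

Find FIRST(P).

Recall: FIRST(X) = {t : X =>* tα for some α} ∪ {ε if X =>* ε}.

We compute FIRST(P) using the standard algorithm.
FIRST(P) = {0, 1, 2, 3}
FIRST(Q) = {0, 1, 2, 3}
FIRST(R) = {0, 2}
FIRST(S) = {2}
Therefore, FIRST(P) = {0, 1, 2, 3}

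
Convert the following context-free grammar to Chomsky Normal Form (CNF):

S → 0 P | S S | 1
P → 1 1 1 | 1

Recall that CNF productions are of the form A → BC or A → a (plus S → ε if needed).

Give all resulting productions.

T0 → 0; S → 1; T1 → 1; P → 1; S → T0 P; S → S S; P → T1 X0; X0 → T1 T1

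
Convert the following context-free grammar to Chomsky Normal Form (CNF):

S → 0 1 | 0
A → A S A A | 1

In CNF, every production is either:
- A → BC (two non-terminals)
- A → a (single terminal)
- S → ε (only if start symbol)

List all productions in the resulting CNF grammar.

T0 → 0; T1 → 1; S → 0; A → 1; S → T0 T1; A → A X0; X0 → S X1; X1 → A A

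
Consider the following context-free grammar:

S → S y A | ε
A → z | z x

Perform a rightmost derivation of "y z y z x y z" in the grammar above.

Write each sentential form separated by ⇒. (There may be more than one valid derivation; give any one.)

S ⇒ S y A ⇒ S y z ⇒ S y A y z ⇒ S y z x y z ⇒ S y A y z x y z ⇒ S y z y z x y z ⇒ y z y z x y z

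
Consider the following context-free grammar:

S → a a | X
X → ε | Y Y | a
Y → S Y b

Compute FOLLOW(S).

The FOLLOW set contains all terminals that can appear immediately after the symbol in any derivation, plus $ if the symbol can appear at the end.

We compute FOLLOW(S) using the standard algorithm.
FOLLOW(S) starts with {$}.
FIRST(S) = {a, ε}
FIRST(X) = {a, ε}
FIRST(Y) = {a}
FOLLOW(S) = {$, a}
FOLLOW(X) = {$, a}
FOLLOW(Y) = {$, a, b}
Therefore, FOLLOW(S) = {$, a}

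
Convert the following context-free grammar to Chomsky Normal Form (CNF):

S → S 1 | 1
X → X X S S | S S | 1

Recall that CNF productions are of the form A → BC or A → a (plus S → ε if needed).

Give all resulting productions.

T1 → 1; S → 1; X → 1; S → S T1; X → X X0; X0 → X X1; X1 → S S; X → S S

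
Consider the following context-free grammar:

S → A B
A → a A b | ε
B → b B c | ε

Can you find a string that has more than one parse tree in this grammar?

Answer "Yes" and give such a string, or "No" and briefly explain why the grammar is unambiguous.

No - the grammar is unambiguous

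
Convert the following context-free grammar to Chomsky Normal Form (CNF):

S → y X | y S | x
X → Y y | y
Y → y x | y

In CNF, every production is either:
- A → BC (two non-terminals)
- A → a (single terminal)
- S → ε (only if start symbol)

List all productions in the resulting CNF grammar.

TY → y; S → x; X → y; TX → x; Y → y; S → TY X; S → TY S; X → Y TY; Y → TY TX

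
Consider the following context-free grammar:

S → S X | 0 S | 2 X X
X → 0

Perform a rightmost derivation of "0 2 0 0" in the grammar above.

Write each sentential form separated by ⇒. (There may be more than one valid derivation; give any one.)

S ⇒ 0 S ⇒ 0 2 X X ⇒ 0 2 X 0 ⇒ 0 2 0 0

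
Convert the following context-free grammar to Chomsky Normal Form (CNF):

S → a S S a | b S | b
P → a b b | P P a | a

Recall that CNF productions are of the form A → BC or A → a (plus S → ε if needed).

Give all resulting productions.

TA → a; TB → b; S → b; P → a; S → TA X0; X0 → S X1; X1 → S TA; S → TB S; P → TA X2; X2 → TB TB; P → P X3; X3 → P TA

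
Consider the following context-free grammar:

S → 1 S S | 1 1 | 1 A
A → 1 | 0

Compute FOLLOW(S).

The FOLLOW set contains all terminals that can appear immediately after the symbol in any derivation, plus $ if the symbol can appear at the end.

We compute FOLLOW(S) using the standard algorithm.
FOLLOW(S) starts with {$}.
FIRST(A) = {0, 1}
FIRST(S) = {1}
FOLLOW(A) = {$, 1}
FOLLOW(S) = {$, 1}
Therefore, FOLLOW(S) = {$, 1}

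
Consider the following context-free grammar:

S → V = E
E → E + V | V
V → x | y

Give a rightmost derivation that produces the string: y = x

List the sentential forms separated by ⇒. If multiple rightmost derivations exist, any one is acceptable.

S ⇒ V = E ⇒ V = V ⇒ V = x ⇒ y = x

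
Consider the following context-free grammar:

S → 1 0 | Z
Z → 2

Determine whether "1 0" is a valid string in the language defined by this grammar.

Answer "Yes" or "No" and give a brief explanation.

Yes - a valid derivation exists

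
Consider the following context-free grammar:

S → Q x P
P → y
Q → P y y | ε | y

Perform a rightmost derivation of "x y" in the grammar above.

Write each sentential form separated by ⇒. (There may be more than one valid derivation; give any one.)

S ⇒ Q x P ⇒ Q x y ⇒ x y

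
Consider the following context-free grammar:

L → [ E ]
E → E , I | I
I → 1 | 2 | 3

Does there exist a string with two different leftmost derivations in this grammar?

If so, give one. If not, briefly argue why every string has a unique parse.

No - every string in the language has a unique leftmost derivation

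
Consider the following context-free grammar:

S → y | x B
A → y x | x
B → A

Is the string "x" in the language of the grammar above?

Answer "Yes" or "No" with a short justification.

No - no valid derivation exists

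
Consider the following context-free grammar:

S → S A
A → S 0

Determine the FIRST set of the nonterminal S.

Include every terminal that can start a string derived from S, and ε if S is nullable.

We compute FIRST(S) using the standard algorithm.
FIRST(A) = {}
FIRST(S) = {}
Therefore, FIRST(S) = {}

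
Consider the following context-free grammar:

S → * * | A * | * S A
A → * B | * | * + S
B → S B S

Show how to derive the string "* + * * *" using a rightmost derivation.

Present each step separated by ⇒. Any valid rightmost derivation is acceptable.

S ⇒ A * ⇒ * + S * ⇒ * + * * *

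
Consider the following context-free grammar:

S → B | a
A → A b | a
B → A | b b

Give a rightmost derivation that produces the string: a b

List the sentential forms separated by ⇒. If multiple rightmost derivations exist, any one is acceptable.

S ⇒ B ⇒ A ⇒ A b ⇒ a b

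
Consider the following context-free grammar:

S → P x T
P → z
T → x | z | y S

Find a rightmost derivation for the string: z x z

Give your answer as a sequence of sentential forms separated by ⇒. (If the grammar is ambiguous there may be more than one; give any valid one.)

S ⇒ P x T ⇒ P x z ⇒ z x z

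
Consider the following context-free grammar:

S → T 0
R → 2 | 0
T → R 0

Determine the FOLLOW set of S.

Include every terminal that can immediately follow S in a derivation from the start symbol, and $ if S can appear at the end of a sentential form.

We compute FOLLOW(S) using the standard algorithm.
FOLLOW(S) starts with {$}.
FIRST(R) = {0, 2}
FIRST(S) = {0, 2}
FIRST(T) = {0, 2}
FOLLOW(R) = {0}
FOLLOW(S) = {$}
FOLLOW(T) = {0}
Therefore, FOLLOW(S) = {$}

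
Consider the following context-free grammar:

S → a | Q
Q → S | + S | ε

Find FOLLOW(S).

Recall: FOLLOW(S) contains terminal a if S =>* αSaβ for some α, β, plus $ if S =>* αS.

We compute FOLLOW(S) using the standard algorithm.
FOLLOW(S) starts with {$}.
FIRST(Q) = {+, a, ε}
FIRST(S) = {+, a, ε}
FOLLOW(Q) = {$}
FOLLOW(S) = {$}
Therefore, FOLLOW(S) = {$}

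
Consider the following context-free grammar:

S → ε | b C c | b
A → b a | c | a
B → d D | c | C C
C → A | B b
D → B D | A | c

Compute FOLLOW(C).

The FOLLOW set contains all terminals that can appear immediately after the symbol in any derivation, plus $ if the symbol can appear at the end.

We compute FOLLOW(C) using the standard algorithm.
FOLLOW(S) starts with {$}.
FIRST(A) = {a, b, c}
FIRST(B) = {a, b, c, d}
FIRST(C) = {a, b, c, d}
FIRST(D) = {a, b, c, d}
FIRST(S) = {b, ε}
FOLLOW(A) = {a, b, c, d}
FOLLOW(B) = {a, b, c, d}
FOLLOW(C) = {a, b, c, d}
FOLLOW(D) = {a, b, c, d}
FOLLOW(S) = {$}
Therefore, FOLLOW(C) = {a, b, c, d}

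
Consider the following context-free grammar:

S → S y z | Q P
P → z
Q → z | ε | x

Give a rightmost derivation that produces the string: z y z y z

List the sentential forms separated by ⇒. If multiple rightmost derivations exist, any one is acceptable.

S ⇒ S y z ⇒ S y z y z ⇒ Q P y z y z ⇒ Q z y z y z ⇒ z y z y z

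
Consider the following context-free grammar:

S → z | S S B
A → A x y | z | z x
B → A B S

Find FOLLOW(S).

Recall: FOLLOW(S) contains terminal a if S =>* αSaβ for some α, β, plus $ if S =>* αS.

We compute FOLLOW(S) using the standard algorithm.
FOLLOW(S) starts with {$}.
FIRST(A) = {z}
FIRST(B) = {z}
FIRST(S) = {z}
FOLLOW(A) = {x, z}
FOLLOW(B) = {$, z}
FOLLOW(S) = {$, z}
Therefore, FOLLOW(S) = {$, z}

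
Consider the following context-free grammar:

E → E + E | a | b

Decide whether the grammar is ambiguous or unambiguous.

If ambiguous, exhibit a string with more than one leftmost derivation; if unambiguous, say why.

Ambiguous - the string 'a + a + b + b + a' has two distinct leftmost derivations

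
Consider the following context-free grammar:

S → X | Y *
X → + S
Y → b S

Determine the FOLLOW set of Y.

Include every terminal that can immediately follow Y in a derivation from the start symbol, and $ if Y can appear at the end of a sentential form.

We compute FOLLOW(Y) using the standard algorithm.
FOLLOW(S) starts with {$}.
FIRST(S) = {+, b}
FIRST(X) = {+}
FIRST(Y) = {b}
FOLLOW(S) = {$, *}
FOLLOW(X) = {$, *}
FOLLOW(Y) = {*}
Therefore, FOLLOW(Y) = {*}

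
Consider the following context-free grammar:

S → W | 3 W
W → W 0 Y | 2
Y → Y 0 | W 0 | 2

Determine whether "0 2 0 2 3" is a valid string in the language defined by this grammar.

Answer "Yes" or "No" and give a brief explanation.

No - no valid derivation exists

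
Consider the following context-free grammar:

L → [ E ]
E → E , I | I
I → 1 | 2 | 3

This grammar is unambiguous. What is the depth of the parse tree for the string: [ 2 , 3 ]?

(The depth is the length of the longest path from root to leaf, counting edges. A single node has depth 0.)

4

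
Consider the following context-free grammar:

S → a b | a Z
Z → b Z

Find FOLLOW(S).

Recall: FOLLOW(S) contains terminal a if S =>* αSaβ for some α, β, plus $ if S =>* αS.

We compute FOLLOW(S) using the standard algorithm.
FOLLOW(S) starts with {$}.
FIRST(S) = {a}
FIRST(Z) = {b}
FOLLOW(S) = {$}
FOLLOW(Z) = {$}
Therefore, FOLLOW(S) = {$}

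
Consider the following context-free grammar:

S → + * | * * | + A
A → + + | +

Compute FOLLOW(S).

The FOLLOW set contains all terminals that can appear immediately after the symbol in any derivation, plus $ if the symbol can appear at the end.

We compute FOLLOW(S) using the standard algorithm.
FOLLOW(S) starts with {$}.
FIRST(A) = {+}
FIRST(S) = {*, +}
FOLLOW(A) = {$}
FOLLOW(S) = {$}
Therefore, FOLLOW(S) = {$}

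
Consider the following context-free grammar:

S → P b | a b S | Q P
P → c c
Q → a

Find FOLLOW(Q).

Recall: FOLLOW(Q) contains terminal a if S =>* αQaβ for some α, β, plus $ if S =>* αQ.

We compute FOLLOW(Q) using the standard algorithm.
FOLLOW(S) starts with {$}.
FIRST(P) = {c}
FIRST(Q) = {a}
FIRST(S) = {a, c}
FOLLOW(P) = {$, b}
FOLLOW(Q) = {c}
FOLLOW(S) = {$}
Therefore, FOLLOW(Q) = {c}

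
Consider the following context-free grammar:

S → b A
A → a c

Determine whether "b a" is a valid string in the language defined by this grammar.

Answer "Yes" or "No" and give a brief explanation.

No - no valid derivation exists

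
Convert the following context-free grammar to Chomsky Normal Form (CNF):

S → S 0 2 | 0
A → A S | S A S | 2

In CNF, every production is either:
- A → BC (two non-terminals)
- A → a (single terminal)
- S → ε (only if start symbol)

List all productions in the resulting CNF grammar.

T0 → 0; T2 → 2; S → 0; A → 2; S → S X0; X0 → T0 T2; A → A S; A → S X1; X1 → A S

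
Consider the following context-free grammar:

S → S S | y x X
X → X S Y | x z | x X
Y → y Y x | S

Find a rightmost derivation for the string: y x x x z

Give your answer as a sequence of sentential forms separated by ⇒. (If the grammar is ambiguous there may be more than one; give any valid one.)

S ⇒ y x X ⇒ y x x X ⇒ y x x x z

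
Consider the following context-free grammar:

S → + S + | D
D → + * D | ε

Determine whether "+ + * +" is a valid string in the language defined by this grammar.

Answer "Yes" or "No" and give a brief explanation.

Yes - a valid derivation exists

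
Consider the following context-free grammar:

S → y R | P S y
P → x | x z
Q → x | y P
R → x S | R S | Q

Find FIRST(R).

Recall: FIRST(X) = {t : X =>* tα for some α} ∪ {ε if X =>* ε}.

We compute FIRST(R) using the standard algorithm.
FIRST(P) = {x}
FIRST(Q) = {x, y}
FIRST(R) = {x, y}
FIRST(S) = {x, y}
Therefore, FIRST(R) = {x, y}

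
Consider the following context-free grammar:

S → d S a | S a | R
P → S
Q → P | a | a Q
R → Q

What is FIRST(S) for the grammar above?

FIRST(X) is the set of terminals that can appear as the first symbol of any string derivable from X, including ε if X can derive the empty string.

We compute FIRST(S) using the standard algorithm.
FIRST(P) = {a, d}
FIRST(Q) = {a, d}
FIRST(R) = {a, d}
FIRST(S) = {a, d}
Therefore, FIRST(S) = {a, d}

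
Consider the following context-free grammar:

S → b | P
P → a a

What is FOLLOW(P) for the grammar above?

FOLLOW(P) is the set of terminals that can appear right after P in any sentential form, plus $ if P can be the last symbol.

We compute FOLLOW(P) using the standard algorithm.
FOLLOW(S) starts with {$}.
FIRST(P) = {a}
FIRST(S) = {a, b}
FOLLOW(P) = {$}
FOLLOW(S) = {$}
Therefore, FOLLOW(P) = {$}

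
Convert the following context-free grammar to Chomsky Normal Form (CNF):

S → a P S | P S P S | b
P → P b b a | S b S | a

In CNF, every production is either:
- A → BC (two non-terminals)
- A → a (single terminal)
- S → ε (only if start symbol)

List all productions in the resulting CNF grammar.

TA → a; S → b; TB → b; P → a; S → TA X0; X0 → P S; S → P X1; X1 → S X2; X2 → P S; P → P X3; X3 → TB X4; X4 → TB TA; P → S X5; X5 → TB S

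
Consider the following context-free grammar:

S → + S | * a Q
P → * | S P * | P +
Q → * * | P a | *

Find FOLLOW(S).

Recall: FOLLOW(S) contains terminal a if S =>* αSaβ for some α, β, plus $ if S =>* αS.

We compute FOLLOW(S) using the standard algorithm.
FOLLOW(S) starts with {$}.
FIRST(P) = {*, +}
FIRST(Q) = {*, +}
FIRST(S) = {*, +}
FOLLOW(P) = {*, +, a}
FOLLOW(Q) = {$, *, +}
FOLLOW(S) = {$, *, +}
Therefore, FOLLOW(S) = {$, *, +}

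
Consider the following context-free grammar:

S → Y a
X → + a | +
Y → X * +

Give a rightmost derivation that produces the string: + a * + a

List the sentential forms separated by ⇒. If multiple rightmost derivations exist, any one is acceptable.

S ⇒ Y a ⇒ X * + a ⇒ + a * + a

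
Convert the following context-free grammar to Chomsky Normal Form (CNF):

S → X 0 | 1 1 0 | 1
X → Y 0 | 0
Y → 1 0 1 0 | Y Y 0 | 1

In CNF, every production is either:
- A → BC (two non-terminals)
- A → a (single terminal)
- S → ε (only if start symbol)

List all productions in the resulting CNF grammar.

T0 → 0; T1 → 1; S → 1; X → 0; Y → 1; S → X T0; S → T1 X0; X0 → T1 T0; X → Y T0; Y → T1 X1; X1 → T0 X2; X2 → T1 T0; Y → Y X3; X3 → Y T0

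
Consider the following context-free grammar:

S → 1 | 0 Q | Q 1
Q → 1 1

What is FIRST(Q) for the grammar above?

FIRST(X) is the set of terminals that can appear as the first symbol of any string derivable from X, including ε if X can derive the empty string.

We compute FIRST(Q) using the standard algorithm.
FIRST(Q) = {1}
FIRST(S) = {0, 1}
Therefore, FIRST(Q) = {1}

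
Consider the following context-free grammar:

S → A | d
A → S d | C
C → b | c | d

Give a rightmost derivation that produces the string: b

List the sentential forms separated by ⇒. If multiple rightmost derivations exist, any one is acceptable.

S ⇒ A ⇒ C ⇒ b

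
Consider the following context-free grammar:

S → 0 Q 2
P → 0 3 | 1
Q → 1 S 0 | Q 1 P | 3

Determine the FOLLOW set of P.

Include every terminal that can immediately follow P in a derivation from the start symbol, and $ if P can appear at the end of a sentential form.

We compute FOLLOW(P) using the standard algorithm.
FOLLOW(S) starts with {$}.
FIRST(P) = {0, 1}
FIRST(Q) = {1, 3}
FIRST(S) = {0}
FOLLOW(P) = {1, 2}
FOLLOW(Q) = {1, 2}
FOLLOW(S) = {$, 0}
Therefore, FOLLOW(P) = {1, 2}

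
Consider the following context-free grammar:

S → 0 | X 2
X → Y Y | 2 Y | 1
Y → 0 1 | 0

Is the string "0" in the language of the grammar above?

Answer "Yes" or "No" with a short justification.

Yes - a valid derivation exists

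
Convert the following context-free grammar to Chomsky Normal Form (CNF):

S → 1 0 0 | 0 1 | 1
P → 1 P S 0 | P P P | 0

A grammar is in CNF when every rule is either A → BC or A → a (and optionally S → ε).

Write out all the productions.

T1 → 1; T0 → 0; S → 1; P → 0; S → T1 X0; X0 → T0 T0; S → T0 T1; P → T1 X1; X1 → P X2; X2 → S T0; P → P X3; X3 → P P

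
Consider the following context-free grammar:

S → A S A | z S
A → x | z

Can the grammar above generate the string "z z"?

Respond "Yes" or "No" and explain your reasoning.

No - no valid derivation exists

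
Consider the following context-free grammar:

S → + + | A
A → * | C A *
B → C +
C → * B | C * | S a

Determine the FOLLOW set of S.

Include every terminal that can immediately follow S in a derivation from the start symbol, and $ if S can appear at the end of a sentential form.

We compute FOLLOW(S) using the standard algorithm.
FOLLOW(S) starts with {$}.
FIRST(A) = {*, +}
FIRST(B) = {*, +}
FIRST(C) = {*, +}
FIRST(S) = {*, +}
FOLLOW(A) = {$, *, a}
FOLLOW(B) = {*, +}
FOLLOW(C) = {*, +}
FOLLOW(S) = {$, a}
Therefore, FOLLOW(S) = {$, a}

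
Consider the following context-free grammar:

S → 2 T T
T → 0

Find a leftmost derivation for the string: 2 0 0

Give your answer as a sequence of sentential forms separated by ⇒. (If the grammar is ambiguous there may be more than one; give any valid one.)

S ⇒ 2 T T ⇒ 2 0 T ⇒ 2 0 0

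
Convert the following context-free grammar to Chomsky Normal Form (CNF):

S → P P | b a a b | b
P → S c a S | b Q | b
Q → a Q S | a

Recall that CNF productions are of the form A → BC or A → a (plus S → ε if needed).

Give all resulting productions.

TB → b; TA → a; S → b; TC → c; P → b; Q → a; S → P P; S → TB X0; X0 → TA X1; X1 → TA TB; P → S X2; X2 → TC X3; X3 → TA S; P → TB Q; Q → TA X4; X4 → Q S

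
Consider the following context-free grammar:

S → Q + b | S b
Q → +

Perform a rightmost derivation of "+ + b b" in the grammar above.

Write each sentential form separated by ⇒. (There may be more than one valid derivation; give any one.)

S ⇒ S b ⇒ Q + b b ⇒ + + b b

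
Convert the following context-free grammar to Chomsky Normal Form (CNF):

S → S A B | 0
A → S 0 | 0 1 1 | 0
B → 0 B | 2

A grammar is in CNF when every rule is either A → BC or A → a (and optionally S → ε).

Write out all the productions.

S → 0; T0 → 0; T1 → 1; A → 0; B → 2; S → S X0; X0 → A B; A → S T0; A → T0 X1; X1 → T1 T1; B → T0 B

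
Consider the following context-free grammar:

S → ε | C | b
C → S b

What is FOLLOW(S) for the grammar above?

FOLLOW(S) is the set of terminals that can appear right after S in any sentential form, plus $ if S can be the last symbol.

We compute FOLLOW(S) using the standard algorithm.
FOLLOW(S) starts with {$}.
FIRST(C) = {b}
FIRST(S) = {b, ε}
FOLLOW(C) = {$, b}
FOLLOW(S) = {$, b}
Therefore, FOLLOW(S) = {$, b}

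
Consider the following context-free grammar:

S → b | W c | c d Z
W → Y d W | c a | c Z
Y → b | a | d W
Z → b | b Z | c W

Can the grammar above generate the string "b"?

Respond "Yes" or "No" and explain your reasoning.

Yes - a valid derivation exists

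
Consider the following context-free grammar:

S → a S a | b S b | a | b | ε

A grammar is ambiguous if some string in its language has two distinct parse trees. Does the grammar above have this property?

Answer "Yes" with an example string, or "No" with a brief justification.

No - the grammar is unambiguous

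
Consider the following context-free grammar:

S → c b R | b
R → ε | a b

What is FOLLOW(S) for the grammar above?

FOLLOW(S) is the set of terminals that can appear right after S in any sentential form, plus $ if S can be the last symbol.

We compute FOLLOW(S) using the standard algorithm.
FOLLOW(S) starts with {$}.
FIRST(R) = {a, ε}
FIRST(S) = {b, c}
FOLLOW(R) = {$}
FOLLOW(S) = {$}
Therefore, FOLLOW(S) = {$}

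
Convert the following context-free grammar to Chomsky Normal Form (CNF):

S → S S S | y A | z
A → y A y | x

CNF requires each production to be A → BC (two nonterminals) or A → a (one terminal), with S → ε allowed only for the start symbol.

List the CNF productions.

TY → y; S → z; A → x; S → S X0; X0 → S S; S → TY A; A → TY X1; X1 → A TY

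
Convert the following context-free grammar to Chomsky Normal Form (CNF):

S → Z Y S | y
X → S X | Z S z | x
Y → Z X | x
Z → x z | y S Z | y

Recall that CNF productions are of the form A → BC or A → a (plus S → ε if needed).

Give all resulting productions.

S → y; TZ → z; X → x; Y → x; TX → x; TY → y; Z → y; S → Z X0; X0 → Y S; X → S X; X → Z X1; X1 → S TZ; Y → Z X; Z → TX TZ; Z → TY X2; X2 → S Z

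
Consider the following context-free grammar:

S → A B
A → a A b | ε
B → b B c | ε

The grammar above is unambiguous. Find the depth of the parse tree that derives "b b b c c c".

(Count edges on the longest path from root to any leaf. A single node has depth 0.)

5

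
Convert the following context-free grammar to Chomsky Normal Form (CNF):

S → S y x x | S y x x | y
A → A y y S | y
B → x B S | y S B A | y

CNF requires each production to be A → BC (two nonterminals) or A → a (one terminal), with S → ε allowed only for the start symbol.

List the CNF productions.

TY → y; TX → x; S → y; A → y; B → y; S → S X0; X0 → TY X1; X1 → TX TX; S → S X2; X2 → TY X3; X3 → TX TX; A → A X4; X4 → TY X5; X5 → TY S; B → TX X6; X6 → B S; B → TY X7; X7 → S X8; X8 → B A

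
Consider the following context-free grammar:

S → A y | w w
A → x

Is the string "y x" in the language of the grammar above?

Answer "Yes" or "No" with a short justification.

No - no valid derivation exists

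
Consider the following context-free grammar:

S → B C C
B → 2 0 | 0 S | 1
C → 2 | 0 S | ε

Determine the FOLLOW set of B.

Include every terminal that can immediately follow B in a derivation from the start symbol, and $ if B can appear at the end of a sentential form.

We compute FOLLOW(B) using the standard algorithm.
FOLLOW(S) starts with {$}.
FIRST(B) = {0, 1, 2}
FIRST(C) = {0, 2, ε}
FIRST(S) = {0, 1, 2}
FOLLOW(B) = {$, 0, 2}
FOLLOW(C) = {$, 0, 2}
FOLLOW(S) = {$, 0, 2}
Therefore, FOLLOW(B) = {$, 0, 2}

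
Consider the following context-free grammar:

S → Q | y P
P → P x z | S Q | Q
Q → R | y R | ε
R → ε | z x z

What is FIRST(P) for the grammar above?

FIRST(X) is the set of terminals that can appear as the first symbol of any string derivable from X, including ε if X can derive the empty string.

We compute FIRST(P) using the standard algorithm.
FIRST(P) = {x, y, z, ε}
FIRST(Q) = {y, z, ε}
FIRST(R) = {z, ε}
FIRST(S) = {y, z, ε}
Therefore, FIRST(P) = {x, y, z, ε}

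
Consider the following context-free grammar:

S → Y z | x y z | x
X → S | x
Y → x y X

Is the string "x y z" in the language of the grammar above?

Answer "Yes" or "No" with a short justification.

Yes - a valid derivation exists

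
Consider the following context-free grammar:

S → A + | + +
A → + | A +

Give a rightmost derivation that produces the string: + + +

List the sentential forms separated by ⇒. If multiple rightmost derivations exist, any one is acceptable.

S ⇒ A + ⇒ A + + ⇒ + + +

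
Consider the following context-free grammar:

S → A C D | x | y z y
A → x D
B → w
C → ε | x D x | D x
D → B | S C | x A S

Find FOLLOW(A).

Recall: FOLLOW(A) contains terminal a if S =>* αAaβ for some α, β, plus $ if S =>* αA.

We compute FOLLOW(A) using the standard algorithm.
FOLLOW(S) starts with {$}.
FIRST(A) = {x}
FIRST(B) = {w}
FIRST(C) = {w, x, y, ε}
FIRST(D) = {w, x, y}
FIRST(S) = {x, y}
FOLLOW(A) = {w, x, y}
FOLLOW(B) = {$, w, x, y}
FOLLOW(C) = {$, w, x, y}
FOLLOW(D) = {$, w, x, y}
FOLLOW(S) = {$, w, x, y}
Therefore, FOLLOW(A) = {w, x, y}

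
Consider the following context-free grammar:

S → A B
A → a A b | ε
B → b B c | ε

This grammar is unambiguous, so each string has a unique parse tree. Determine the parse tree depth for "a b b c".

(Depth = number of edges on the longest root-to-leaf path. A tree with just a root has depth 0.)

3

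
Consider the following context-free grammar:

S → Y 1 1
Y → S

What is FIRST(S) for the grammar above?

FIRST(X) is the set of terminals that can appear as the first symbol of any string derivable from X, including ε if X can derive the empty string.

We compute FIRST(S) using the standard algorithm.
FIRST(S) = {}
FIRST(Y) = {}
Therefore, FIRST(S) = {}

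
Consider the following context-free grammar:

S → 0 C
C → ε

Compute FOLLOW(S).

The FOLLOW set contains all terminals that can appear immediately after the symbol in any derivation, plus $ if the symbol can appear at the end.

We compute FOLLOW(S) using the standard algorithm.
FOLLOW(S) starts with {$}.
FIRST(C) = {ε}
FIRST(S) = {0}
FOLLOW(C) = {$}
FOLLOW(S) = {$}
Therefore, FOLLOW(S) = {$}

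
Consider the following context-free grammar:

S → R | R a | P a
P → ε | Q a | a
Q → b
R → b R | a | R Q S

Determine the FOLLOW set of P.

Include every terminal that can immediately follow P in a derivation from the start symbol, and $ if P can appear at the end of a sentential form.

We compute FOLLOW(P) using the standard algorithm.
FOLLOW(S) starts with {$}.
FIRST(P) = {a, b, ε}
FIRST(Q) = {b}
FIRST(R) = {a, b}
FIRST(S) = {a, b}
FOLLOW(P) = {a}
FOLLOW(Q) = {a, b}
FOLLOW(R) = {$, a, b}
FOLLOW(S) = {$, a, b}
Therefore, FOLLOW(P) = {a}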